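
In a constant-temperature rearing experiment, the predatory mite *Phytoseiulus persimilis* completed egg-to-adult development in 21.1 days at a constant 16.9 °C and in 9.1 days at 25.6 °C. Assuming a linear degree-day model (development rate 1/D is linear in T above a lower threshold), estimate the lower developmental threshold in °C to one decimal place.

Under the model K = D·(T − T_b), so D₁·(T₁ − T_b) = D₂·(T₂ − T_b).
21.1·(16.9 − T_b) = 9.1·(25.6 − T_b)
T_b = (21.1·16.9 − 9.1·25.6) / (21.1 − 9.1) = 123.63 / 12.0 = 10.302 °C ≈ 10.3 °C.

10.3 °C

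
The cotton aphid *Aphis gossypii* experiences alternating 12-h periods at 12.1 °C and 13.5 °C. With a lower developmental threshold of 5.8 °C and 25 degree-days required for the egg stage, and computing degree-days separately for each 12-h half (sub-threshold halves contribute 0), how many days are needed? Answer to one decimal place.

3.6 days

Day half: max(0, 12.1 − 5.8) × 0.5 = 6.3 × 0.5 = 3.15 DD.
Night half: max(0, 13.5 − 5.8) × 0.5 = 7.7 × 0.5 = 3.85 DD.
Per 24 h: 7.00 DD/day.
Duration = 25 / 7.00 = 3.571 ≈ 3.6 days.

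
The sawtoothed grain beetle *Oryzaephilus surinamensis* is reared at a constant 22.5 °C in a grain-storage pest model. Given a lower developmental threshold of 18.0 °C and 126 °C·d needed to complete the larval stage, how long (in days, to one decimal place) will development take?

Daily accumulation = 22.5 − 18.0 = 4.5 DD/day.
Duration = 126 / 4.5 = 28.000 ≈ 28.0 days.

28.0 days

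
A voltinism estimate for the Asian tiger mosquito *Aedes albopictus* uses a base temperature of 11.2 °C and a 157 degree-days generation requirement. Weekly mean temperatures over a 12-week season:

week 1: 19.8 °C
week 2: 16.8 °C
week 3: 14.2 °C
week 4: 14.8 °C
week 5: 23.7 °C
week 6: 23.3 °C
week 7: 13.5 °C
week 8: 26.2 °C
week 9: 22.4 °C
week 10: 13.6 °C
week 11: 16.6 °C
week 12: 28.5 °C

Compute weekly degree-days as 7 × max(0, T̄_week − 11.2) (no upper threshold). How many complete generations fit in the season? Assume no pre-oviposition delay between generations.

Weekly DD (7 × max(0, T̄ − 11.2)): 60.2, 39.2, 21.0, 25.2, 87.5, 84.7, 16.1, 105.0, 78.4, 16.8, 37.8, 121.1.
Season total = 693.0 DD.
Complete generations = ⌊693.0 / 157⌋ = 4.

4 generations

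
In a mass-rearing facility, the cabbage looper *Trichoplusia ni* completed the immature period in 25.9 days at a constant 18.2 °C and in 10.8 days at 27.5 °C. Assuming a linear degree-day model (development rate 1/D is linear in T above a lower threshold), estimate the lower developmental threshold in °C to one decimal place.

11.5 °C

Equal thermal constants: D₁(T₁ − T_b) = D₂(T₂ − T_b).
25.9·(18.2 − T_b) = 10.8·(27.5 − T_b)
T_b = (25.9·18.2 − 10.8·27.5) / (25.9 − 10.8) = 174.38 / 15.1 = 11.548 °C ≈ 11.5 °C.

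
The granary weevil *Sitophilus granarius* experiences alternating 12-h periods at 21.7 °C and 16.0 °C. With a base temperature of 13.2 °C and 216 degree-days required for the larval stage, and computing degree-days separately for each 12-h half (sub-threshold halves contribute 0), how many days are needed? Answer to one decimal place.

Day half: max(0, 21.7 − 13.2) × 0.5 = 8.5 × 0.5 = 4.25 DD.
Night half: max(0, 16.0 − 13.2) × 0.5 = 2.8 × 0.5 = 1.40 DD.
Per 24 h: 5.65 DD/day.
Duration = 216 / 5.65 = 38.230 ≈ 38.2 days.

38.2 days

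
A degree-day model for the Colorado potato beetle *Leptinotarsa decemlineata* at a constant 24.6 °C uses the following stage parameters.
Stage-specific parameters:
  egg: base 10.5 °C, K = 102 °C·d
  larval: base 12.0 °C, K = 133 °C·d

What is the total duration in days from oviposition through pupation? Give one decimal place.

egg: 102 / (24.6 − 10.5) = 102 / 14.1 = 7.234 d.
larval: 133 / (24.6 − 12.0) = 133 / 12.6 = 10.556 d.
Sum = 17.790 ≈ 17.8 days.

17.8 days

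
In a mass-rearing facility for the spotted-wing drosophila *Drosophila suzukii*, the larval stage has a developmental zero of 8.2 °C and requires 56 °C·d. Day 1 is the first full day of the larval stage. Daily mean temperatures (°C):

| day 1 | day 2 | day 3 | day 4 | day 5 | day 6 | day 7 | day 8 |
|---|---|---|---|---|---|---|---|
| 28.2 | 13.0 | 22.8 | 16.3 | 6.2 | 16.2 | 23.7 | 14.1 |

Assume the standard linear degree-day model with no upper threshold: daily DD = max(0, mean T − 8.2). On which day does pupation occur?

day 7

Daily DD above 8.2 °C: 20.0, 4.8, 14.6, 8.1, 0.0, 8.0, 15.5, 5.9.
Cumulative: 20.0, 24.8, 39.4, 47.5, 47.5, 55.5, 71.0, 76.9.
The total first reaches 56 DD on day 7.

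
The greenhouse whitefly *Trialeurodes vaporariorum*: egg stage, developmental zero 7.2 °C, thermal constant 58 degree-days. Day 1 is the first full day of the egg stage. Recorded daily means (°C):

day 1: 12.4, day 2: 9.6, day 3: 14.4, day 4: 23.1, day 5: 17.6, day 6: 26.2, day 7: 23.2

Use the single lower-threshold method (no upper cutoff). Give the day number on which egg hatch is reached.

Daily DD above 7.2 °C: 5.2, 2.4, 7.2, 15.9, 10.4, 19.0, 16.0.
Cumulative: 5.2, 7.6, 14.8, 30.7, 41.1, 60.1, 76.1.
The total first reaches 58 DD on day 6.

day 6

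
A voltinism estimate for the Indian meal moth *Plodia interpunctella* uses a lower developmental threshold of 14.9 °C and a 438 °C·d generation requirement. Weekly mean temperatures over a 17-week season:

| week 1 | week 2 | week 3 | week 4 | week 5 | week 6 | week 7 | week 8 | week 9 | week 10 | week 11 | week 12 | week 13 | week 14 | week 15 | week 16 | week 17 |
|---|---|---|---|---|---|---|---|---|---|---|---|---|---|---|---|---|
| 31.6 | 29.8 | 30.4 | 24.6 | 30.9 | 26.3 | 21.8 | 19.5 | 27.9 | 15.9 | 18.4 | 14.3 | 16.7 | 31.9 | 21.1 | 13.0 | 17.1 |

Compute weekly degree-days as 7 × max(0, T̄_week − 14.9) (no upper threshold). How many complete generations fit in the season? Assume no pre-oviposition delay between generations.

2 generations

Weekly DD (7 × max(0, T̄ − 14.9)): 116.9, 104.3, 108.5, 67.9, 112.0, 79.8, 48.3, 32.2, 91.0, 7.0, 24.5, 0.0, 12.6, 119.0, 43.4, 0.0, 15.4.
Season total = 982.8 DD.
Complete generations = ⌊982.8 / 438⌋ = 2.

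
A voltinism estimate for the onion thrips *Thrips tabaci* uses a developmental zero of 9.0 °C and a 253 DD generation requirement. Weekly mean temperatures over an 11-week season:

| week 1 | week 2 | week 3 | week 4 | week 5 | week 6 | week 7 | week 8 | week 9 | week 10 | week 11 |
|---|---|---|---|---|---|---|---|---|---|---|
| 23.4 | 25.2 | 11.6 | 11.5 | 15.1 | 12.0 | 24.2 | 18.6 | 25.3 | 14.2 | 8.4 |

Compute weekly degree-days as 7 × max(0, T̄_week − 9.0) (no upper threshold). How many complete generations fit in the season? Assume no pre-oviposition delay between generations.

Weekly DD (7 × max(0, T̄ − 9.0)): 100.8, 113.4, 18.2, 17.5, 42.7, 21.0, 106.4, 67.2, 114.1, 36.4, 0.0.
Season total = 637.7 DD.
Complete generations = ⌊637.7 / 253⌋ = 2.

2 generations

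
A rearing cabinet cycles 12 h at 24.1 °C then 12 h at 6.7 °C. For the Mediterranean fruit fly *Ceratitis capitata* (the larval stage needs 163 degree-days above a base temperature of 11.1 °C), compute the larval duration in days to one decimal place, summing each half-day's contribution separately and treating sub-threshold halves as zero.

25.1 days

Day half: max(0, 24.1 − 11.1) × 0.5 = 13.0 × 0.5 = 6.50 DD.
Night half: max(0, 6.7 − 11.1) × 0.5 = 0.0 × 0.5 = 0.00 DD.
Per 24 h: 6.50 DD/day.
Duration = 163 / 6.50 = 25.077 ≈ 25.1 days.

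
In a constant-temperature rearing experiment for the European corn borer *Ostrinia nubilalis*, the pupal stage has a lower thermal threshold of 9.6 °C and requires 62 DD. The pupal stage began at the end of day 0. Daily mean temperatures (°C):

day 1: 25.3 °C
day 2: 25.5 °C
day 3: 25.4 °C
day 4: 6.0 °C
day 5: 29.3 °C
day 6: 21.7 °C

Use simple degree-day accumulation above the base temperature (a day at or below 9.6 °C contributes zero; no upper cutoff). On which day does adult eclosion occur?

day 5

Daily DD above 9.6 °C: 15.7, 15.9, 15.8, 0.0, 19.7, 12.1.
Cumulative: 15.7, 31.6, 47.4, 47.4, 67.1, 79.2.
The total first reaches 62 DD on day 5.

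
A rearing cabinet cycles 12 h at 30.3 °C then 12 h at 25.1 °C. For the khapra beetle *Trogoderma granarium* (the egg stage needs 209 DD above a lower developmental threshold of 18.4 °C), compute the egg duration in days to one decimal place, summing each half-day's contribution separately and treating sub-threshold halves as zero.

Day half: max(0, 30.3 − 18.4) × 0.5 = 11.9 × 0.5 = 5.95 DD.
Night half: max(0, 25.1 − 18.4) × 0.5 = 6.7 × 0.5 = 3.35 DD.
Per 24 h: 9.30 DD/day.
Duration = 209 / 9.30 = 22.473 ≈ 22.5 days.

22.5 days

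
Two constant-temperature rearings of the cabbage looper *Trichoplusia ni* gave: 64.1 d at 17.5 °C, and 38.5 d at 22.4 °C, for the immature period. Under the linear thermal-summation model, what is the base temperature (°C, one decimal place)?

10.1 °C

Equal thermal constants: D₁(T₁ − T_b) = D₂(T₂ − T_b).
64.1·(17.5 − T_b) = 38.5·(22.4 − T_b)
T_b = (64.1·17.5 − 38.5·22.4) / (64.1 − 38.5) = 259.35 / 25.6 = 10.131 °C ≈ 10.1 °C.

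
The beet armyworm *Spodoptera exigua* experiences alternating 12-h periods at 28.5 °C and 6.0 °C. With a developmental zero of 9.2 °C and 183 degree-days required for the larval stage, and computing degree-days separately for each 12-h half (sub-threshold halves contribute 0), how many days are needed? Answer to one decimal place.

Day half: max(0, 28.5 − 9.2) × 0.5 = 19.3 × 0.5 = 9.65 DD.
Night half: max(0, 6.0 − 9.2) × 0.5 = 0.0 × 0.5 = 0.00 DD.
Per 24 h: 9.65 DD/day.
Duration = 183 / 9.65 = 18.964 ≈ 19.0 days.

19.0 days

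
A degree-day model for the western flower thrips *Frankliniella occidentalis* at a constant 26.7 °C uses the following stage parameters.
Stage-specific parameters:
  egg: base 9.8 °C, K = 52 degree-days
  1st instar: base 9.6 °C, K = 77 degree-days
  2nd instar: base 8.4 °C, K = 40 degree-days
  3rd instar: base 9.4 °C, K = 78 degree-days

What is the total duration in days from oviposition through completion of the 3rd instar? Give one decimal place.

14.3 days

egg: 52 / (26.7 − 9.8) = 52 / 16.9 = 3.077 d.
1st instar: 77 / (26.7 − 9.6) = 77 / 17.1 = 4.503 d.
2nd instar: 40 / (26.7 − 8.4) = 40 / 18.3 = 2.186 d.
3rd instar: 78 / (26.7 − 9.4) = 78 / 17.3 = 4.509 d.
Sum = 14.274 ≈ 14.3 days.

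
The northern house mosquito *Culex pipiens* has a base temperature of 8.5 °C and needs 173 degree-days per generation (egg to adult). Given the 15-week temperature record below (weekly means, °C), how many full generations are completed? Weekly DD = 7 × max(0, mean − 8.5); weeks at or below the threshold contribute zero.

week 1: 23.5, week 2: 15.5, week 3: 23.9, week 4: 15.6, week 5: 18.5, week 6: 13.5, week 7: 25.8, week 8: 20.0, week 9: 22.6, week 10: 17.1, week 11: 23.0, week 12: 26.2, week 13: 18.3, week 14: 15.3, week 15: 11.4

6 generations

Weekly DD (7 × max(0, T̄ − 8.5)): 105.0, 49.0, 107.8, 49.7, 70.0, 35.0, 121.1, 80.5, 98.7, 60.2, 101.5, 123.9, 68.6, 47.6, 20.3.
Season total = 1138.9 DD.
Complete generations = ⌊1138.9 / 173⌋ = 6.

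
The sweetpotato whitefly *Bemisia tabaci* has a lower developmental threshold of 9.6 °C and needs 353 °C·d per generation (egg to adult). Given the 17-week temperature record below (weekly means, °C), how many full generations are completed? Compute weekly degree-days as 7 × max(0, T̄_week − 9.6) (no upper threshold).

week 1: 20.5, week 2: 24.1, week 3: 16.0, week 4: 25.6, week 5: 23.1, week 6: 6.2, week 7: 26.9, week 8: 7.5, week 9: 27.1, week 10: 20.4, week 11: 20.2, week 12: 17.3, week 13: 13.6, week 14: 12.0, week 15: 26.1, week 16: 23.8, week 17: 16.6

3 generations

Weekly DD (7 × max(0, T̄ − 9.6)): 76.3, 101.5, 44.8, 112.0, 94.5, 0.0, 121.1, 0.0, 122.5, 75.6, 74.2, 53.9, 28.0, 16.8, 115.5, 99.4, 49.0.
Season total = 1185.1 DD.
Complete generations = ⌊1185.1 / 353⌋ = 3.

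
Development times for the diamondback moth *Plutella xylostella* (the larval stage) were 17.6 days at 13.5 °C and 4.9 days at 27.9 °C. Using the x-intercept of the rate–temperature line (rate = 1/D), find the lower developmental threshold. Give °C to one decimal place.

7.9 °C

Linear rate model ⇒ the product D·(T − T_b) is constant across temperatures.
17.6·(13.5 − T_b) = 4.9·(27.9 − T_b)
T_b = (17.6·13.5 − 4.9·27.9) / (17.6 − 4.9) = 100.89 / 12.7 = 7.944 °C ≈ 7.9 °C.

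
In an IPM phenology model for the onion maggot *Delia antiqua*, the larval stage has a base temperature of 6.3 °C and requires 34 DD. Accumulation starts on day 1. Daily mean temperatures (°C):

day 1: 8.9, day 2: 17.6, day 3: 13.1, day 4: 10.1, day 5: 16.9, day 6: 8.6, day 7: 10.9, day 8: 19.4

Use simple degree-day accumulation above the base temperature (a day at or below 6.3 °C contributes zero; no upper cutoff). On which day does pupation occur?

day 5

Daily DD above 6.3 °C: 2.6, 11.3, 6.8, 3.8, 10.6, 2.3, 4.6, 13.1.
Cumulative: 2.6, 13.9, 20.7, 24.5, 35.1, 37.4, 42.0, 55.1.
The total first reaches 34 DD on day 5.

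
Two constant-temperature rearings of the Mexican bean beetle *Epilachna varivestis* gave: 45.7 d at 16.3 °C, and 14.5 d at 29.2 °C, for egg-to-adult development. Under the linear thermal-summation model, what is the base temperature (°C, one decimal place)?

Equal thermal constants: D₁(T₁ − T_b) = D₂(T₂ − T_b).
45.7·(16.3 − T_b) = 14.5·(29.2 − T_b)
T_b = (45.7·16.3 − 14.5·29.2) / (45.7 − 14.5) = 321.51 / 31.2 = 10.305 °C ≈ 10.3 °C.

10.3 °C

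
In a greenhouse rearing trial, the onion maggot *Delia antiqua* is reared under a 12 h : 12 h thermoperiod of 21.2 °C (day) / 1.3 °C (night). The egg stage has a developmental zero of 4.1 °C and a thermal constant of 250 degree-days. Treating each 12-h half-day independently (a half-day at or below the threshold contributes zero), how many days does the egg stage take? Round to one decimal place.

Day half: max(0, 21.2 − 4.1) × 0.5 = 17.1 × 0.5 = 8.55 DD.
Night half: max(0, 1.3 − 4.1) × 0.5 = 0.0 × 0.5 = 0.00 DD.
Per 24 h: 8.55 DD/day.
Duration = 250 / 8.55 = 29.240 ≈ 29.2 days.

29.2 days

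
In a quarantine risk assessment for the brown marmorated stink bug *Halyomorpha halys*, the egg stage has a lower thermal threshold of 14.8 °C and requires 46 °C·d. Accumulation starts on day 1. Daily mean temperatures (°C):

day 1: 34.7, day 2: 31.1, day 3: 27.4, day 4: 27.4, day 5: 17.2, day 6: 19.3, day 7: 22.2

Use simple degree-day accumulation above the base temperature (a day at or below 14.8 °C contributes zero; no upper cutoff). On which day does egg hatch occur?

day 3

Daily DD above 14.8 °C: 19.9, 16.3, 12.6, 12.6, 2.4, 4.5, 7.4.
Cumulative: 19.9, 36.2, 48.8, 61.4, 63.8, 68.3, 75.7.
The total first reaches 46 DD on day 3.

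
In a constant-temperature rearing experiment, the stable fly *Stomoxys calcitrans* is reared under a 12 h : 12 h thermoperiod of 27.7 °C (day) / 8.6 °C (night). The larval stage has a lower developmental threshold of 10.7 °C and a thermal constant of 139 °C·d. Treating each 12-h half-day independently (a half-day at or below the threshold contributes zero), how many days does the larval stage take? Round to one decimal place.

Day half: max(0, 27.7 − 10.7) × 0.5 = 17.0 × 0.5 = 8.50 DD.
Night half: max(0, 8.6 − 10.7) × 0.5 = 0.0 × 0.5 = 0.00 DD.
Per 24 h: 8.50 DD/day.
Duration = 139 / 8.50 = 16.353 ≈ 16.4 days.

16.4 days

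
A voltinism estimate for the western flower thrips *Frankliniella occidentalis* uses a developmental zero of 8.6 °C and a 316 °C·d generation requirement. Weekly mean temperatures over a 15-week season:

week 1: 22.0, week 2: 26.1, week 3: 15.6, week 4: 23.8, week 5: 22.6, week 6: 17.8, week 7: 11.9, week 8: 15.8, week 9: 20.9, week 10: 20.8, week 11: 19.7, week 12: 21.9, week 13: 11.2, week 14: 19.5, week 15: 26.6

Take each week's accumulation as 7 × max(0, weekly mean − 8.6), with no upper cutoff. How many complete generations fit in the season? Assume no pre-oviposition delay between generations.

3 generations

Weekly DD (7 × max(0, T̄ − 8.6)): 93.8, 122.5, 49.0, 106.4, 98.0, 64.4, 23.1, 50.4, 86.1, 85.4, 77.7, 93.1, 18.2, 76.3, 126.0.
Season total = 1170.4 DD.
Complete generations = ⌊1170.4 / 316⌋ = 3.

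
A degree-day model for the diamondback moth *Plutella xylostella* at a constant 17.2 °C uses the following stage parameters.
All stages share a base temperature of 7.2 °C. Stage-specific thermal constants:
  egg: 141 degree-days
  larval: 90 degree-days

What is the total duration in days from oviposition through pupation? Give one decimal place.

Daily accumulation at 17.2 °C = 17.2 − 7.2 = 10.0 DD/day.
Total K = 141 + 90 = 231 DD.
Total duration = 231 / 10.0 = 23.100 ≈ 23.1 days.

23.1 days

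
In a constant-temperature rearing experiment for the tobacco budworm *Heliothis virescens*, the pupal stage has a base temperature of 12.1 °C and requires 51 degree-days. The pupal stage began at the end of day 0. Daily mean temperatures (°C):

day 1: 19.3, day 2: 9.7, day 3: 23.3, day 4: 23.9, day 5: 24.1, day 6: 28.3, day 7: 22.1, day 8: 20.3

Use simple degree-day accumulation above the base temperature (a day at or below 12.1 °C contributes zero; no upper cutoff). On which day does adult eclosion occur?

day 6

Daily DD above 12.1 °C: 7.2, 0.0, 11.2, 11.8, 12.0, 16.2, 10.0, 8.2.
Cumulative: 7.2, 7.2, 18.4, 30.2, 42.2, 58.4, 68.4, 76.6.
The total first reaches 51 DD on day 6.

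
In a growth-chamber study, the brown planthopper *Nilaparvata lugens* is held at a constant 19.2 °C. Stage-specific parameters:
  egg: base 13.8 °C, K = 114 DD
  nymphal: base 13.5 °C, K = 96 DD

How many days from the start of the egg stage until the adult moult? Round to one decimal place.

38.0 days

egg: 114 / (19.2 − 13.8) = 114 / 5.4 = 21.111 d.
nymphal: 96 / (19.2 − 13.5) = 96 / 5.7 = 16.842 d.
Sum = 37.953 ≈ 38.0 days.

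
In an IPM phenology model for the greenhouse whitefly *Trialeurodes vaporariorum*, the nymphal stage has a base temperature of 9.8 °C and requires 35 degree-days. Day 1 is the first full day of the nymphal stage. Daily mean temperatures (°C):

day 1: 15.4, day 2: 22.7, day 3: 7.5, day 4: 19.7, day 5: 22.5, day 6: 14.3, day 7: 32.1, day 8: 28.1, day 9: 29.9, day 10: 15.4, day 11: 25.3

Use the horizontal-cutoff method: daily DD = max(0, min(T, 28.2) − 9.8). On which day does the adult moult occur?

day 5

Daily DD above 9.8 °C (capped at 18.4): 5.6, 12.9, 0.0, 9.9, 12.7, 4.5, 18.4, 18.3, 18.4, 5.6, 15.5.
Cumulative: 5.6, 18.5, 18.5, 28.4, 41.1, 45.6, 64.0, 82.3, 100.7, 106.3, 121.8.
The total first reaches 35 DD on day 5.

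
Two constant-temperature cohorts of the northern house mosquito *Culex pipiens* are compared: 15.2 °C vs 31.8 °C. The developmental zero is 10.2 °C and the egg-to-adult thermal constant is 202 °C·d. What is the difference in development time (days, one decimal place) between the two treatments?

At 15.2 °C: 202 / (15.2 − 10.2) = 202 / 5.0 = 40.400 d.
At 31.8 °C: 202 / (31.8 − 10.2) = 202 / 21.6 = 9.352 d.
Difference = |40.400 − 9.352| = 31.048 ≈ 31.0 days.

31.0 days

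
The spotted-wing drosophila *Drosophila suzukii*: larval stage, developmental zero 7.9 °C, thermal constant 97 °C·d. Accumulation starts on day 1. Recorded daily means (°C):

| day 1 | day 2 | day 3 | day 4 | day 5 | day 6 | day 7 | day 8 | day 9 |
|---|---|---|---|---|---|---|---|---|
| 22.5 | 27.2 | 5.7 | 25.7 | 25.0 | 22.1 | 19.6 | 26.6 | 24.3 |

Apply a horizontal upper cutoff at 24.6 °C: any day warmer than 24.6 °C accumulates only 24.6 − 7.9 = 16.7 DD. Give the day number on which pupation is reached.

Daily DD above 7.9 °C (capped at 16.7): 14.6, 16.7, 0.0, 16.7, 16.7, 14.2, 11.7, 16.7, 16.4.
Cumulative: 14.6, 31.3, 31.3, 48.0, 64.7, 78.9, 90.6, 107.3, 123.7.
The total first reaches 97 DD on day 8.

day 8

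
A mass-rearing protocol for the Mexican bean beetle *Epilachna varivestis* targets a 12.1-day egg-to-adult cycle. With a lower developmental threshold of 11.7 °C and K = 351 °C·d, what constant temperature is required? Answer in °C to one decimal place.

40.7 °C

Required daily accumulation = 351 / 12.1 = 29.008 DD/day.
T = T_base + 29.008 = 11.7 + 29.008 = 40.708 ≈ 40.7 °C.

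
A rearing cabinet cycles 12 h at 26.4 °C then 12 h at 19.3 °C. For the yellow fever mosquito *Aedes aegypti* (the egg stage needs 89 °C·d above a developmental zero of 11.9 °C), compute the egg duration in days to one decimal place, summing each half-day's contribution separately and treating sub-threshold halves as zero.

Day half: max(0, 26.4 − 11.9) × 0.5 = 14.5 × 0.5 = 7.25 DD.
Night half: max(0, 19.3 − 11.9) × 0.5 = 7.4 × 0.5 = 3.70 DD.
Per 24 h: 10.95 DD/day.
Duration = 89 / 10.95 = 8.128 ≈ 8.1 days.

8.1 days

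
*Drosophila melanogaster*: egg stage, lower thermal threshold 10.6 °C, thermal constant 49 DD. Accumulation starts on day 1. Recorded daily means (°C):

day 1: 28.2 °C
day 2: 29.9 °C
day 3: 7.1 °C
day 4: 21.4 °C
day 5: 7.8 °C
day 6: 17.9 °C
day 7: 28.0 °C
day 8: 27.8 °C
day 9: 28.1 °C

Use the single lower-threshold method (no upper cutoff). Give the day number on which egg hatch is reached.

day 6

Daily DD above 10.6 °C: 17.6, 19.3, 0.0, 10.8, 0.0, 7.3, 17.4, 17.2, 17.5.
Cumulative: 17.6, 36.9, 36.9, 47.7, 47.7, 55.0, 72.4, 89.6, 107.1.
The total first reaches 49 DD on day 6.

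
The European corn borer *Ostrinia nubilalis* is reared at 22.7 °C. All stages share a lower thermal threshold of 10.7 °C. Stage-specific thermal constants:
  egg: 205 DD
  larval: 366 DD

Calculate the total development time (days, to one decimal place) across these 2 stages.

Daily accumulation at 22.7 °C = 22.7 − 10.7 = 12.0 DD/day.
Total K = 205 + 366 = 571 DD.
Total duration = 571 / 12.0 = 47.583 ≈ 47.6 days.

47.6 days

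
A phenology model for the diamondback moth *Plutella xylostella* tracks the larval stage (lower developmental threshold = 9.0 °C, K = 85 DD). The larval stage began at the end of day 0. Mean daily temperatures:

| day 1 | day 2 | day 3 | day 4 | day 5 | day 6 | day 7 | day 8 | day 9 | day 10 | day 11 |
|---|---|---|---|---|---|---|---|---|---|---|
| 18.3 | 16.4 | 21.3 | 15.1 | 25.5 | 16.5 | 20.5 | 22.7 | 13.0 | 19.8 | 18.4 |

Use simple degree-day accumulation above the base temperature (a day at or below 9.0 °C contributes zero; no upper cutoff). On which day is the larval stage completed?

Daily DD above 9.0 °C: 9.3, 7.4, 12.3, 6.1, 16.5, 7.5, 11.5, 13.7, 4.0, 10.8, 9.4.
Cumulative: 9.3, 16.7, 29.0, 35.1, 51.6, 59.1, 70.6, 84.3, 88.3, 99.1, 108.5.
The total first reaches 85 DD on day 9.

day 9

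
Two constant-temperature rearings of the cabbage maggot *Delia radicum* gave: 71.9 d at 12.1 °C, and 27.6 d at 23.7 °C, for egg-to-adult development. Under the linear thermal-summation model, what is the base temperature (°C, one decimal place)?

Linear rate model ⇒ the product D·(T − T_b) is constant across temperatures.
71.9·(12.1 − T_b) = 27.6·(23.7 − T_b)
T_b = (71.9·12.1 − 27.6·23.7) / (71.9 − 27.6) = 215.87 / 44.3 = 4.873 °C ≈ 4.9 °C.

4.9 °C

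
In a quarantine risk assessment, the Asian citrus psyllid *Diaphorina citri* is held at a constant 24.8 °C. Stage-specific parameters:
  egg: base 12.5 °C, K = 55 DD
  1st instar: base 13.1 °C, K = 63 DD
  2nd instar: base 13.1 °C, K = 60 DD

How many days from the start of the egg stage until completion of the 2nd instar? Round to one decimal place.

egg: 55 / (24.8 − 12.5) = 55 / 12.3 = 4.472 d.
1st instar: 63 / (24.8 − 13.1) = 63 / 11.7 = 5.385 d.
2nd instar: 60 / (24.8 − 13.1) = 60 / 11.7 = 5.128 d.
Sum = 14.984 ≈ 15.0 days.

15.0 days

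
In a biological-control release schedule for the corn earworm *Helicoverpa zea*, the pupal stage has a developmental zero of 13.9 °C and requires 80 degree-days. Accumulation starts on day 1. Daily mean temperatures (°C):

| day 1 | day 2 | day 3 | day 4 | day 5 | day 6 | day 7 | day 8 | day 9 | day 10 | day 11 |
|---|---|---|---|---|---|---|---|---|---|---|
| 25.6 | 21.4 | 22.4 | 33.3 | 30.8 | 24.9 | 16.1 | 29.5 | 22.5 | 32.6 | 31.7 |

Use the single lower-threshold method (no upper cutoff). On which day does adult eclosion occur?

day 8

Daily DD above 13.9 °C: 11.7, 7.5, 8.5, 19.4, 16.9, 11.0, 2.2, 15.6, 8.6, 18.7, 17.8.
Cumulative: 11.7, 19.2, 27.7, 47.1, 64.0, 75.0, 77.2, 92.8, 101.4, 120.1, 137.9.
The total first reaches 80 DD on day 8.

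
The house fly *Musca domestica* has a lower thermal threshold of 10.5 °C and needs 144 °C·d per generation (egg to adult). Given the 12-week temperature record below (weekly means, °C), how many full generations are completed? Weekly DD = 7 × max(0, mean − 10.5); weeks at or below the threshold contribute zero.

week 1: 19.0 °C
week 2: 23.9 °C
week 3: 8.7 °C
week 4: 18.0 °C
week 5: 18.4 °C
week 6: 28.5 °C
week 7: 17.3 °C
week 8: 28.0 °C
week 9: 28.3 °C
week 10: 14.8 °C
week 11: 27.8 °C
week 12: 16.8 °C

6 generations

Weekly DD (7 × max(0, T̄ − 10.5)): 59.5, 93.8, 0.0, 52.5, 55.3, 126.0, 47.6, 122.5, 124.6, 30.1, 121.1, 44.1.
Season total = 877.1 DD.
Complete generations = ⌊877.1 / 144⌋ = 6.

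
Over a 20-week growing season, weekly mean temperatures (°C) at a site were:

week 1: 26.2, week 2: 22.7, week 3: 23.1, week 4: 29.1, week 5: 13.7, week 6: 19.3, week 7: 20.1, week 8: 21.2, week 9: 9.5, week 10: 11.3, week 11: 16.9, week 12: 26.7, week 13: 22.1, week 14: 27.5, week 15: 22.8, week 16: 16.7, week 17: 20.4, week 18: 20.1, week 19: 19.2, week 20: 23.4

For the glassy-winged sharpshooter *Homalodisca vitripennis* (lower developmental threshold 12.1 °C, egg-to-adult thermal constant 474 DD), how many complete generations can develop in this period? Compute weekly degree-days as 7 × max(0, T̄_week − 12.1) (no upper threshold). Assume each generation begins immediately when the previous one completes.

2 generations

Weekly DD (7 × max(0, T̄ − 12.1)): 98.7, 74.2, 77.0, 119.0, 11.2, 50.4, 56.0, 63.7, 0.0, 0.0, 33.6, 102.2, 70.0, 107.8, 74.9, 32.2, 58.1, 56.0, 49.7, 79.1.
Season total = 1213.8 DD.
Complete generations = ⌊1213.8 / 474⌋ = 2.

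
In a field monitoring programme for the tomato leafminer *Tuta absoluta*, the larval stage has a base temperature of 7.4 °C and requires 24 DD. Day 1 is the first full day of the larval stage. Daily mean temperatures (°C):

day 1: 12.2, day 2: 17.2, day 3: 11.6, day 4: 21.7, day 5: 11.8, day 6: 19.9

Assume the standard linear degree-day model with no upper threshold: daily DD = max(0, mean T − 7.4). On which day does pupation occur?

day 4

Daily DD above 7.4 °C: 4.8, 9.8, 4.2, 14.3, 4.4, 12.5.
Cumulative: 4.8, 14.6, 18.8, 33.1, 37.5, 50.0.
The total first reaches 24 DD on day 4.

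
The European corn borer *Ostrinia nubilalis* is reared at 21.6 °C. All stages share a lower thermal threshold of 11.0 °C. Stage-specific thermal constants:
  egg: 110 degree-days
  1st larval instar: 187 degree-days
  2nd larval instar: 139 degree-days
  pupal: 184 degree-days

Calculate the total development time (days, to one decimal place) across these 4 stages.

Daily accumulation at 21.6 °C = 21.6 − 11.0 = 10.6 DD/day.
Total K = 110 + 187 + 139 + 184 = 620 DD.
Total duration = 620 / 10.6 = 58.491 ≈ 58.5 days.

58.5 days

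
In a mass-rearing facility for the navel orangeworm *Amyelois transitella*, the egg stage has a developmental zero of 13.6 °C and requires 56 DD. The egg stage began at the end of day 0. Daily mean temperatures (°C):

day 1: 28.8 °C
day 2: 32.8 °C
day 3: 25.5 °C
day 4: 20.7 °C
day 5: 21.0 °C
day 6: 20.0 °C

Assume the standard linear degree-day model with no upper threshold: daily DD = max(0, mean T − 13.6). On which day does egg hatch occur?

day 5

Daily DD above 13.6 °C: 15.2, 19.2, 11.9, 7.1, 7.4, 6.4.
Cumulative: 15.2, 34.4, 46.3, 53.4, 60.8, 67.2.
The total first reaches 56 DD on day 5.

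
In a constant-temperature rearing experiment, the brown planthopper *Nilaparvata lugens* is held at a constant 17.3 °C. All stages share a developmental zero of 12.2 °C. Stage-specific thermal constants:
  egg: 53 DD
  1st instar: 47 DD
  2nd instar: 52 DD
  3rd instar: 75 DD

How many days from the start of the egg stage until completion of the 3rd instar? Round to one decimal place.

44.5 days

Daily accumulation at 17.3 °C = 17.3 − 12.2 = 5.1 DD/day.
Total K = 53 + 47 + 52 + 75 = 227 DD.
Total duration = 227 / 5.1 = 44.510 ≈ 44.5 days.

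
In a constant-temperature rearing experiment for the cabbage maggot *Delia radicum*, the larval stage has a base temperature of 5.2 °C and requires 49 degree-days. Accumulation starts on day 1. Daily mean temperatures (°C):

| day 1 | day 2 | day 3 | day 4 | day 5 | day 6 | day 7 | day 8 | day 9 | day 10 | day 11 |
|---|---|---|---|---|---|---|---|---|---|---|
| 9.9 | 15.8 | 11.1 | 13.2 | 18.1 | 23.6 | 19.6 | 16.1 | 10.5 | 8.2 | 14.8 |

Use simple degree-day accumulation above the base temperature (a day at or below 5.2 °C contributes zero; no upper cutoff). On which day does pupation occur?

day 6

Daily DD above 5.2 °C: 4.7, 10.6, 5.9, 8.0, 12.9, 18.4, 14.4, 10.9, 5.3, 3.0, 9.6.
Cumulative: 4.7, 15.3, 21.2, 29.2, 42.1, 60.5, 74.9, 85.8, 91.1, 94.1, 103.7.
The total first reaches 49 DD on day 6.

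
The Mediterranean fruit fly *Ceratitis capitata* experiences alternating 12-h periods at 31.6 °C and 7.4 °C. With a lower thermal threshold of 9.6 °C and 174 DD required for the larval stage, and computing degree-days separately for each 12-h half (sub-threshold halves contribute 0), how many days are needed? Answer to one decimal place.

15.8 days

Day half: max(0, 31.6 − 9.6) × 0.5 = 22.0 × 0.5 = 11.00 DD.
Night half: max(0, 7.4 − 9.6) × 0.5 = 0.0 × 0.5 = 0.00 DD.
Per 24 h: 11.00 DD/day.
Duration = 174 / 11.00 = 15.818 ≈ 15.8 days.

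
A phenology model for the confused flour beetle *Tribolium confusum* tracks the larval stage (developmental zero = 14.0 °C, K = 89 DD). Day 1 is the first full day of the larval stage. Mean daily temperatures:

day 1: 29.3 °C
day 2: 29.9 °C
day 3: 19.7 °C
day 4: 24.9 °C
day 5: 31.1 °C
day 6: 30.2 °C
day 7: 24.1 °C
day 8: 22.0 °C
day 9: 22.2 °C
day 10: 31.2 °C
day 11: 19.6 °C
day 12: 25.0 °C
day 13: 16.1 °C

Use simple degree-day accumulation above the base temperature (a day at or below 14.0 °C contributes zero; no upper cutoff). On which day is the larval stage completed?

Daily DD above 14.0 °C: 15.3, 15.9, 5.7, 10.9, 17.1, 16.2, 10.1, 8.0, 8.2, 17.2, 5.6, 11.0, 2.1.
Cumulative: 15.3, 31.2, 36.9, 47.8, 64.9, 81.1, 91.2, 99.2, 107.4, 124.6, 130.2, 141.2, 143.3.
The total first reaches 89 DD on day 7.

day 7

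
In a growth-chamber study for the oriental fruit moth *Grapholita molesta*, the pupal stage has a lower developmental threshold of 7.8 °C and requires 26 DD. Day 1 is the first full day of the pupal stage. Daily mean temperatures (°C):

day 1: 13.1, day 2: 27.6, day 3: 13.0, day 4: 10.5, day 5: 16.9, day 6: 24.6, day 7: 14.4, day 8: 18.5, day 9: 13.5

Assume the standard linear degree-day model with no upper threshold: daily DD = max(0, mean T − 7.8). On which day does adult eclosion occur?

day 3

Daily DD above 7.8 °C: 5.3, 19.8, 5.2, 2.7, 9.1, 16.8, 6.6, 10.7, 5.7.
Cumulative: 5.3, 25.1, 30.3, 33.0, 42.1, 58.9, 65.5, 76.2, 81.9.
The total first reaches 26 DD on day 3.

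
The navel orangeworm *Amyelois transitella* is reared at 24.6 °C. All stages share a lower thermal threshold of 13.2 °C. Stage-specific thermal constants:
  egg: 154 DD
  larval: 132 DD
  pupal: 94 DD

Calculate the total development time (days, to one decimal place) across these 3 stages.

Daily accumulation at 24.6 °C = 24.6 − 13.2 = 11.4 DD/day.
Total K = 154 + 132 + 94 = 380 DD.
Total duration = 380 / 11.4 = 33.333 ≈ 33.3 days.

33.3 days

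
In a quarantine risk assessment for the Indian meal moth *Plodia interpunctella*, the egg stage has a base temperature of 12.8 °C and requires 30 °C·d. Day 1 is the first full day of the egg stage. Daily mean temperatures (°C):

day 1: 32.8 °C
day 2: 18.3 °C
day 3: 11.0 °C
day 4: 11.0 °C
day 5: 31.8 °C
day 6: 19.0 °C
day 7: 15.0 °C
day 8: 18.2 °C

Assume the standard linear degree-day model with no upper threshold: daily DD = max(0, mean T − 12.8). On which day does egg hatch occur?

Daily DD above 12.8 °C: 20.0, 5.5, 0.0, 0.0, 19.0, 6.2, 2.2, 5.4.
Cumulative: 20.0, 25.5, 25.5, 25.5, 44.5, 50.7, 52.9, 58.3.
The total first reaches 30 DD on day 5.

day 5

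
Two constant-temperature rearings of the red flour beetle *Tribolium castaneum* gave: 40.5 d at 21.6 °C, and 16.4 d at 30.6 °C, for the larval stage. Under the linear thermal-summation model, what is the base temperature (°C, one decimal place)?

Under the model K = D·(T − T_b), so D₁·(T₁ − T_b) = D₂·(T₂ − T_b).
40.5·(21.6 − T_b) = 16.4·(30.6 − T_b)
T_b = (40.5·21.6 − 16.4·30.6) / (40.5 − 16.4) = 372.96 / 24.1 = 15.476 °C ≈ 15.5 °C.

15.5 °C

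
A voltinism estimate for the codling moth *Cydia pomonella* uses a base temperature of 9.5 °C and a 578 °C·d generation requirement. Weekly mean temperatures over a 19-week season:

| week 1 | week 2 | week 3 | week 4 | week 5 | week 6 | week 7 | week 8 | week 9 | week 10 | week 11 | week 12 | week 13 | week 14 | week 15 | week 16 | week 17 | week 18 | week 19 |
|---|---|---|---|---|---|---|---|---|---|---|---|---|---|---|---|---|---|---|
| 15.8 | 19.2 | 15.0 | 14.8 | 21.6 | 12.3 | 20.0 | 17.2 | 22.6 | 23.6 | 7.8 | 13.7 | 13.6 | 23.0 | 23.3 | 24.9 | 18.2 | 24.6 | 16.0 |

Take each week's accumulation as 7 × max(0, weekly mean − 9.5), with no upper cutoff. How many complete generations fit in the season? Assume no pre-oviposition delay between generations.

Weekly DD (7 × max(0, T̄ − 9.5)): 44.1, 67.9, 38.5, 37.1, 84.7, 19.6, 73.5, 53.9, 91.7, 98.7, 0.0, 29.4, 28.7, 94.5, 96.6, 107.8, 60.9, 105.7, 45.5.
Season total = 1178.8 DD.
Complete generations = ⌊1178.8 / 578⌋ = 2.

2 generations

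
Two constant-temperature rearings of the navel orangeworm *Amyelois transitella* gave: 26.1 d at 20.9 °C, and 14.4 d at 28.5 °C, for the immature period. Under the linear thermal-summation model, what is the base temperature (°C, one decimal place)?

11.5 °C

Linear rate model ⇒ the product D·(T − T_b) is constant across temperatures.
26.1·(20.9 − T_b) = 14.4·(28.5 − T_b)
T_b = (26.1·20.9 − 14.4·28.5) / (26.1 − 14.4) = 135.09 / 11.7 = 11.546 °C ≈ 11.5 °C.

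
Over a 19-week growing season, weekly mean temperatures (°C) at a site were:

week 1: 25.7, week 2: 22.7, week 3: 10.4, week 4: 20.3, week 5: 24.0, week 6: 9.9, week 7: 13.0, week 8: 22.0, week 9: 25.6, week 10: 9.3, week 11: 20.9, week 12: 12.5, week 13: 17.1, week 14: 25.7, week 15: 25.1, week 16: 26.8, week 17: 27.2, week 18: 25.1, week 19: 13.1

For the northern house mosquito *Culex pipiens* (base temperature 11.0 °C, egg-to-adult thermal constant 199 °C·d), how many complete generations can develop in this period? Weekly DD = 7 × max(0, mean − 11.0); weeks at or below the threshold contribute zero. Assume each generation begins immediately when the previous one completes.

6 generations

Weekly DD (7 × max(0, T̄ − 11.0)): 102.9, 81.9, 0.0, 65.1, 91.0, 0.0, 14.0, 77.0, 102.2, 0.0, 69.3, 10.5, 42.7, 102.9, 98.7, 110.6, 113.4, 98.7, 14.7.
Season total = 1195.6 DD.
Complete generations = ⌊1195.6 / 199⌋ = 6.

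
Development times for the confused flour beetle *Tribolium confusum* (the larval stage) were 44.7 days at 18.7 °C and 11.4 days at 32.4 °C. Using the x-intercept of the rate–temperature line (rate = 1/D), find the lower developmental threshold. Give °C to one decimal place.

14.0 °C

Under the model K = D·(T − T_b), so D₁·(T₁ − T_b) = D₂·(T₂ − T_b).
44.7·(18.7 − T_b) = 11.4·(32.4 − T_b)
T_b = (44.7·18.7 − 11.4·32.4) / (44.7 − 11.4) = 466.53 / 33.3 = 14.010 °C ≈ 14.0 °C.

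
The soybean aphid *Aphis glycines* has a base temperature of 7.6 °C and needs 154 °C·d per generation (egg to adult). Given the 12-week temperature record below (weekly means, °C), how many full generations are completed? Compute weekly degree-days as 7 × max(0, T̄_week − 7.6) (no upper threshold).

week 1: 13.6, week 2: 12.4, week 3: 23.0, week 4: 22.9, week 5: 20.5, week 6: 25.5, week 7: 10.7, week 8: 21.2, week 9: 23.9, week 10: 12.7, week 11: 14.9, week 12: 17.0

Weekly DD (7 × max(0, T̄ − 7.6)): 42.0, 33.6, 107.8, 107.1, 90.3, 125.3, 21.7, 95.2, 114.1, 35.7, 51.1, 65.8.
Season total = 889.7 DD.
Complete generations = ⌊889.7 / 154⌋ = 5.

5 generations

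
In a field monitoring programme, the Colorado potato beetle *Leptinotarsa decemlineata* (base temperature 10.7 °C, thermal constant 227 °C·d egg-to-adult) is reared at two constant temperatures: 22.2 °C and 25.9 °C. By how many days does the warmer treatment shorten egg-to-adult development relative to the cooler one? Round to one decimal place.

At 22.2 °C: 227 / (22.2 − 10.7) = 227 / 11.5 = 19.739 d.
At 25.9 °C: 227 / (25.9 − 10.7) = 227 / 15.2 = 14.934 d.
Difference = |19.739 − 14.934| = 4.805 ≈ 4.8 days.

4.8 days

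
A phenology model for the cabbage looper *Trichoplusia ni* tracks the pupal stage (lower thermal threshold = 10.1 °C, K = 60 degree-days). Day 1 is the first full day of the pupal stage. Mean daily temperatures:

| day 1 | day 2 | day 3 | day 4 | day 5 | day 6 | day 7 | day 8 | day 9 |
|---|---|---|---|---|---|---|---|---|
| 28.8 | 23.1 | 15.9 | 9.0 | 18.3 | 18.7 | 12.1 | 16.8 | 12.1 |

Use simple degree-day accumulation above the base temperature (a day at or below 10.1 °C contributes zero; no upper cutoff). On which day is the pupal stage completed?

day 8

Daily DD above 10.1 °C: 18.7, 13.0, 5.8, 0.0, 8.2, 8.6, 2.0, 6.7, 2.0.
Cumulative: 18.7, 31.7, 37.5, 37.5, 45.7, 54.3, 56.3, 63.0, 65.0.
The total first reaches 60 DD on day 8.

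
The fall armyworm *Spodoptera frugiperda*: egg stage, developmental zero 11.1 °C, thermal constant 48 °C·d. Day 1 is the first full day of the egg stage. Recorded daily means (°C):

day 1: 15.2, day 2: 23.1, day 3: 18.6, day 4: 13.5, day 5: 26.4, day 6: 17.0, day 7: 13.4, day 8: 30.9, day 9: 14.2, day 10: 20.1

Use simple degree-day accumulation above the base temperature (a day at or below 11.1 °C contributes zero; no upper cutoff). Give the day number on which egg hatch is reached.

Daily DD above 11.1 °C: 4.1, 12.0, 7.5, 2.4, 15.3, 5.9, 2.3, 19.8, 3.1, 9.0.
Cumulative: 4.1, 16.1, 23.6, 26.0, 41.3, 47.2, 49.5, 69.3, 72.4, 81.4.
The total first reaches 48 DD on day 7.

day 7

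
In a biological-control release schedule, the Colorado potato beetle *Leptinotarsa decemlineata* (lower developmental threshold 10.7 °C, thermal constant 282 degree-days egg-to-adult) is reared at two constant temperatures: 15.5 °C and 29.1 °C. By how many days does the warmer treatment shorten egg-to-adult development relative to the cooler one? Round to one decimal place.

At 15.5 °C: 282 / (15.5 − 10.7) = 282 / 4.8 = 58.750 d.
At 29.1 °C: 282 / (29.1 − 10.7) = 282 / 18.4 = 15.326 d.
Difference = |58.750 − 15.326| = 43.424 ≈ 43.4 days.

43.4 days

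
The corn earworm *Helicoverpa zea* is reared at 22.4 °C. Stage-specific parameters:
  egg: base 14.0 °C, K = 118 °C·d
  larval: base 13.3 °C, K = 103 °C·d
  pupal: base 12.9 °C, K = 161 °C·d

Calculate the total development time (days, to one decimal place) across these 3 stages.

42.3 days

egg: 118 / (22.4 − 14.0) = 118 / 8.4 = 14.048 d.
larval: 103 / (22.4 − 13.3) = 103 / 9.1 = 11.319 d.
pupal: 161 / (22.4 − 12.9) = 161 / 9.5 = 16.947 d.
Sum = 42.314 ≈ 42.3 days.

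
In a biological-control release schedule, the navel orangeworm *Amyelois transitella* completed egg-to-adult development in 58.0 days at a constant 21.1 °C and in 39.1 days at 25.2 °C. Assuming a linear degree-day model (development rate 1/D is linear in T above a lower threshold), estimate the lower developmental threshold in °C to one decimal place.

12.6 °C

Equal thermal constants: D₁(T₁ − T_b) = D₂(T₂ − T_b).
58.0·(21.1 − T_b) = 39.1·(25.2 − T_b)
T_b = (58.0·21.1 − 39.1·25.2) / (58.0 − 39.1) = 238.48 / 18.9 = 12.618 °C ≈ 12.6 °C.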